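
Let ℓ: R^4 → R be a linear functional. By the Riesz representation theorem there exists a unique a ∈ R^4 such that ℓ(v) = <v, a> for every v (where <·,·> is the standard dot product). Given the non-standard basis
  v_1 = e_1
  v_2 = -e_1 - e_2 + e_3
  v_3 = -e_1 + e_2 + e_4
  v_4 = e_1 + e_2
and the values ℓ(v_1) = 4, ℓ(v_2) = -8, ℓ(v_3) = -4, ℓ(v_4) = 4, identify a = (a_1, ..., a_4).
a = (4, 0, -4, 0)

Write a = (a_1, ..., a_4) in the standard basis. For each basis vector v_i, ℓ(v_i) = <v_i, a> is a linear equation in the a_j's. Collect the n equations into a matrix system V a = ℓ, where row i of V is v_i (expressed in the standard basis). Since V is invertible (lower-triangular with 1s on the diagonal, up to permutation), solve by back-substitution:
  V =
[[1, 0, 0, 0],
 [-1, -1, 1, 0],
 [-1, 1, 0, 1],
 [1, 1, 0, 0]]
  V a = (4, -8, -4, 4)
Solving gives a = (4, 0, -4, 0).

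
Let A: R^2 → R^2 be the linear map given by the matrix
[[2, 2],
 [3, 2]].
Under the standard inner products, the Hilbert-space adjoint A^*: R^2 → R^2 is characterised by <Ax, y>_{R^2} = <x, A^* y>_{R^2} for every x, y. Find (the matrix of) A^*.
A^* = A^T =
[[2, 3],
 [2, 2]]

For real matrices with standard dot products, the defining identity <Ax, y> = <x, A^* y> gives (Ax)^T y = x^T (A^*) y, i.e. x^T A^T y = x^T (A^*) y. Since this holds for all x, y, we must have A^* = A^T. Therefore
A^* =
[[2, 3],
 [2, 2]].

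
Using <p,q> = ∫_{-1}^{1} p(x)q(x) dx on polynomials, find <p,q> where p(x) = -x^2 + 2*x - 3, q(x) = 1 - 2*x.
<p,q> = -28/3

Expand the product: p(x)·q(x) = 2*x^3 - 5*x^2 + 8*x - 3.
∫_{-1}^{1} of each monomial x^k gives [2/(k+1) if k even, 0 if k odd]. Integrating term-by-term (or equivalently evaluating the antiderivative F(x) = x^4/2 - 5*x^3/3 + 4*x^2 - 3*x at the endpoints):
  F(1) − F(−1) = -1/6 − (55/6) = -28/3.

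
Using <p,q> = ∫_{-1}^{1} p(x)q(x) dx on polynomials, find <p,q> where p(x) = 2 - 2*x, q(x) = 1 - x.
<p,q> = 16/3

Expand the product: p(x)·q(x) = 2*x^2 - 4*x + 2.
∫_{-1}^{1} of each monomial x^k gives [2/(k+1) if k even, 0 if k odd]. Integrating term-by-term (or equivalently evaluating the antiderivative F(x) = 2*x^3/3 - 2*x^2 + 2*x at the endpoints):
  F(1) − F(−1) = 2/3 − (-14/3) = 16/3.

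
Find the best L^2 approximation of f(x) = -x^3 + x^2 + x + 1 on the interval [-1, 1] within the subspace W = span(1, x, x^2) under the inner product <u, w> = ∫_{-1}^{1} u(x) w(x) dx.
g(x) = x^2 + 2*x/5 + 1

The best approximation g ∈ W is the orthogonal projection of f onto W. Writing g = a_0 + a_1 x + a_2 x^2, the coefficients solve the normal equations G · a = b where
  G_{ij} = <φ_i, φ_j> and b_i = <f, φ_i>, with φ_0 = 1, φ_1 = x, φ_2 = x^2.
G =
  [2, 0, 2/3]
  [0, 2/3, 0]
  [2/3, 0, 2/5],
b = (8/3, 4/15, 16/15).
Solving gives a_0 = 1, a_1 = 2/5, a_2 = 1, so
  g(x) = x^2 + 2*x/5 + 1.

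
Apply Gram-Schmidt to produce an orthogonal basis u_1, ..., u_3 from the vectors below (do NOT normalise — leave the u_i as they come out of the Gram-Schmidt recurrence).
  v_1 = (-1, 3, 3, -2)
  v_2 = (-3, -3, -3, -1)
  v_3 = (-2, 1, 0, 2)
Orthogonal basis:
  u_1 = (-1, 3, 3, -2)
  u_2 = (-82/23, -30/23, -30/23, -49/23)
  u_3 = (-801/475, 92/95, -3/95, 1068/475)

Apply the Gram-Schmidt recurrence
  u_1 = v_1
  u_i = v_i − Σ_{j<i} ((v_i · u_j) / (u_j · u_j)) · u_j.

Step by step this gives:
  u_1 = (-1, 3, 3, -2)
  u_2 = (-82/23, -30/23, -30/23, -49/23)
  u_3 = (-801/475, 92/95, -3/95, 1068/475)

Orthogonality check:
  u_2 · u_1 = 0 (should be 0)
  u_3 · u_1 = 0 (should be 0)
  u_3 · u_2 = 0 (should be 0)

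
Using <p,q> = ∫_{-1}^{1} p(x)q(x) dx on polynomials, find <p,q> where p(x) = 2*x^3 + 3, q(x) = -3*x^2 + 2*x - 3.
<p,q> = -112/5

Expand the product: p(x)·q(x) = -6*x^5 + 4*x^4 - 6*x^3 - 9*x^2 + 6*x - 9.
∫_{-1}^{1} of each monomial x^k gives [2/(k+1) if k even, 0 if k odd]. Integrating term-by-term (or equivalently evaluating the antiderivative F(x) = -x^6 + 4*x^5/5 - 3*x^4/2 - 3*x^3 + 3*x^2 - 9*x at the endpoints):
  F(1) − F(−1) = -107/10 − (117/10) = -112/5.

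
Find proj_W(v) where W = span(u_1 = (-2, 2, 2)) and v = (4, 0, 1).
proj_W(v) = (1, -1, -1)

Set up U = [u_1 | ... | u_1] ∈ R^(3×1). The projector onto W = col(U) is P = U (U^T U)^(-1) U^T.
Compute U^T U =
  [12],
and U^T v = (-6).
Solve U^T U · c = U^T v for the coefficients: c = (-1/2). The projection is proj_W(v) = U c.
Check: (v - proj_W(v)) · u_1 = 0  (should be 0).
Result: proj_W(v) = (1, -1, -1).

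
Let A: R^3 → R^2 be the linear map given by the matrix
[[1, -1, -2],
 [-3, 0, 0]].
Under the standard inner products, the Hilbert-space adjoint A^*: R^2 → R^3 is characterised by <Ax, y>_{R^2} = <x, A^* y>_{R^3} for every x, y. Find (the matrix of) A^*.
A^* = A^T =
[[1, -3],
 [-1, 0],
 [-2, 0]]

For real matrices with standard dot products, the defining identity <Ax, y> = <x, A^* y> gives (Ax)^T y = x^T (A^*) y, i.e. x^T A^T y = x^T (A^*) y. Since this holds for all x, y, we must have A^* = A^T. Therefore
A^* =
[[1, -3],
 [-1, 0],
 [-2, 0]].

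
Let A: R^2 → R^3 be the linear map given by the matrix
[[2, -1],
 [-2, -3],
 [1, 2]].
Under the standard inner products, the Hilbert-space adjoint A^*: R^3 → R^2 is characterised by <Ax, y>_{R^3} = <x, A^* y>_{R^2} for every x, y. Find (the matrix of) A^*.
A^* = A^T =
[[2, -2, 1],
 [-1, -3, 2]]

For real matrices with standard dot products, the defining identity <Ax, y> = <x, A^* y> gives (Ax)^T y = x^T (A^*) y, i.e. x^T A^T y = x^T (A^*) y. Since this holds for all x, y, we must have A^* = A^T. Therefore
A^* =
[[2, -2, 1],
 [-1, -3, 2]].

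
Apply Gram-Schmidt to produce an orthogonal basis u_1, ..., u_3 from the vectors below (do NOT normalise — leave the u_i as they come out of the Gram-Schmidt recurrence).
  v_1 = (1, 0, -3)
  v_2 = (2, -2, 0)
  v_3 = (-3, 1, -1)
Orthogonal basis:
  u_1 = (1, 0, -3)
  u_2 = (9/5, -2, 3/5)
  u_3 = (-21/19, -21/19, -7/19)

Apply the Gram-Schmidt recurrence
  u_1 = v_1
  u_i = v_i − Σ_{j<i} ((v_i · u_j) / (u_j · u_j)) · u_j.

Step by step this gives:
  u_1 = (1, 0, -3)
  u_2 = (9/5, -2, 3/5)
  u_3 = (-21/19, -21/19, -7/19)

Orthogonality check:
  u_2 · u_1 = 0 (should be 0)
  u_3 · u_1 = 0 (should be 0)
  u_3 · u_2 = 0 (should be 0)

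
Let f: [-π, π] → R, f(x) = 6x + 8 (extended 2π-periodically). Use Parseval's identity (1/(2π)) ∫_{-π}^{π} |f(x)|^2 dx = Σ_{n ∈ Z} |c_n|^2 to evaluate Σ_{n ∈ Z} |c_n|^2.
Σ |c_n|^2 = 12π^2 + 64

Expand and integrate term by term over [-π, π]:
  ∫ (6x)^2 dx = 36·(2π^3/3); ∫ 2·6·(8)·x dx = 0 (odd integrand); ∫ 8^2 dx = 64·2π.
So (1/(2π)) ∫_{-π}^{π} (6x + 8)^2 dx = 36π^2/3 + 64 = 12π^2 + 64.
Parseval ⇒ Σ |c_n|^2 = 12π^2 + 64.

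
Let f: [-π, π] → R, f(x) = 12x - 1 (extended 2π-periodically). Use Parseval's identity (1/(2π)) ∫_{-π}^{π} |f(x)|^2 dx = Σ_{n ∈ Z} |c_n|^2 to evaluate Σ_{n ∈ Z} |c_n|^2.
Σ |c_n|^2 = 48π^2 + 1

Expand and integrate term by term over [-π, π]:
  ∫ (12x)^2 dx = 144·(2π^3/3); ∫ 2·12·(-1)·x dx = 0 (odd integrand); ∫ (-1)^2 dx = 1·2π.
So (1/(2π)) ∫_{-π}^{π} (12x - 1)^2 dx = 144π^2/3 + 1 = 48π^2 + 1.
Parseval ⇒ Σ |c_n|^2 = 48π^2 + 1.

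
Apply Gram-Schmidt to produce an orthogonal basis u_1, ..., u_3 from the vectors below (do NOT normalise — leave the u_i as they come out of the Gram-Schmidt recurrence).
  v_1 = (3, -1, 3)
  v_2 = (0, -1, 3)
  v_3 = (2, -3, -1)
Orthogonal basis:
  u_1 = (3, -1, 3)
  u_2 = (-30/19, -9/19, 27/19)
  u_3 = (0, -3, -1)

Apply the Gram-Schmidt recurrence
  u_1 = v_1
  u_i = v_i − Σ_{j<i} ((v_i · u_j) / (u_j · u_j)) · u_j.

Step by step this gives:
  u_1 = (3, -1, 3)
  u_2 = (-30/19, -9/19, 27/19)
  u_3 = (0, -3, -1)

Orthogonality check:
  u_2 · u_1 = 0 (should be 0)
  u_3 · u_1 = 0 (should be 0)
  u_3 · u_2 = 0 (should be 0)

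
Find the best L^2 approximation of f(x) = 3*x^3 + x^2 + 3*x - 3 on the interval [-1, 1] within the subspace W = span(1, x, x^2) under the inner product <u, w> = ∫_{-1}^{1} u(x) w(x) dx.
g(x) = x^2 + 24*x/5 - 3

The best approximation g ∈ W is the orthogonal projection of f onto W. Writing g = a_0 + a_1 x + a_2 x^2, the coefficients solve the normal equations G · a = b where
  G_{ij} = <φ_i, φ_j> and b_i = <f, φ_i>, with φ_0 = 1, φ_1 = x, φ_2 = x^2.
G =
  [2, 0, 2/3]
  [0, 2/3, 0]
  [2/3, 0, 2/5],
b = (-16/3, 16/5, -8/5).
Solving gives a_0 = -3, a_1 = 24/5, a_2 = 1, so
  g(x) = x^2 + 24*x/5 - 3.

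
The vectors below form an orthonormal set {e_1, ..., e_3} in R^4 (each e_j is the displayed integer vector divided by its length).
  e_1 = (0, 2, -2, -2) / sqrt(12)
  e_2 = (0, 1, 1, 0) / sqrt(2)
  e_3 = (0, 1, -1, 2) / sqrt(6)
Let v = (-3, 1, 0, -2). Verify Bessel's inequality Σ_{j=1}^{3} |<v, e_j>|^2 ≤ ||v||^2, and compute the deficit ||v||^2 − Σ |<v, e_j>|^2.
Σ |<v, e_j>|^2 = 5; ||v||^2 = 14; deficit = 9

Write each e_j = u_j / sqrt(<u_j, u_j>) where u_j is the displayed integer vector. Then <v, e_j> = <v, u_j> / sqrt(<u_j, u_j>), so |<v, e_j>|^2 = <v, u_j>^2 / <u_j, u_j>.
Coefficients: <v, e_1> = 6/sqrt(12), <v, e_2> = 1/sqrt(2), <v, e_3> = -3/sqrt(6).
Square and sum: Σ |<v, e_j>|^2 = 5.
Compute ||v||^2 = v·v = 14.
Deficit = 14 − 5 = 9 ≥ 0, confirming Bessel's inequality. (The deficit equals ||v − Σ <v,e_j> e_j||^2, the squared distance from v to span{e_j}.)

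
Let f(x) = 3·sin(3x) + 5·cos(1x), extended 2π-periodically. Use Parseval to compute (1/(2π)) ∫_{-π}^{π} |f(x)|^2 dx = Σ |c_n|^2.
Σ |c_n|^2 = 17

Expand |f|^2 and use orthogonality of {sin(nx), cos(mx)} on [-π, π]:
  ∫_{-π}^{π} sin(nx)^2 dx = π, ∫ cos(mx)^2 dx = π, and cross terms integrate to 0.
So ∫_{-π}^{π} f(x)^2 dx = 3^2 · π + 5^2 · π = (9 + 25)π.
Divide by 2π: (9 + 25)/2 = 17.
By Parseval, this equals Σ |c_n|^2.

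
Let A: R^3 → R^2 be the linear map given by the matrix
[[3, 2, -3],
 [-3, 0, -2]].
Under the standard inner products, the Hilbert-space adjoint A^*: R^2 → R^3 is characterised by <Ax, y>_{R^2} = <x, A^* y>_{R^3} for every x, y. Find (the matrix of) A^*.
A^* = A^T =
[[3, -3],
 [2, 0],
 [-3, -2]]

For real matrices with standard dot products, the defining identity <Ax, y> = <x, A^* y> gives (Ax)^T y = x^T (A^*) y, i.e. x^T A^T y = x^T (A^*) y. Since this holds for all x, y, we must have A^* = A^T. Therefore
A^* =
[[3, -3],
 [2, 0],
 [-3, -2]].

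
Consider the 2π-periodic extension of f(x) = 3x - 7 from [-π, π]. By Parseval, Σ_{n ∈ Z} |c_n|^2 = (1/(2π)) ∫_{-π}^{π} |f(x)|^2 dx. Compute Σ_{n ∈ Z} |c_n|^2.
Σ |c_n|^2 = 3π^2 + 49

Expand and integrate term by term over [-π, π]:
  ∫ (3x)^2 dx = 9·(2π^3/3); ∫ 2·3·(-7)·x dx = 0 (odd integrand); ∫ (-7)^2 dx = 49·2π.
So (1/(2π)) ∫_{-π}^{π} (3x - 7)^2 dx = 9π^2/3 + 49 = 3π^2 + 49.
Parseval ⇒ Σ |c_n|^2 = 3π^2 + 49.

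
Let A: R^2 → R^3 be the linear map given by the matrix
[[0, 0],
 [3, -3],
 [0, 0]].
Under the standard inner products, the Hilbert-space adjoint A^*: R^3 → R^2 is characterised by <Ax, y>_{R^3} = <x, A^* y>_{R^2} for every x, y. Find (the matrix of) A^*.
A^* = A^T =
[[0, 3, 0],
 [0, -3, 0]]

For real matrices with standard dot products, the defining identity <Ax, y> = <x, A^* y> gives (Ax)^T y = x^T (A^*) y, i.e. x^T A^T y = x^T (A^*) y. Since this holds for all x, y, we must have A^* = A^T. Therefore
A^* =
[[0, 3, 0],
 [0, -3, 0]].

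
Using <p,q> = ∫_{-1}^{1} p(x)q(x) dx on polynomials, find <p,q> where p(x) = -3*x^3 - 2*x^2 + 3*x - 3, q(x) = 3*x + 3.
<p,q> = -98/5

Expand the product: p(x)·q(x) = -9*x^4 - 15*x^3 + 3*x^2 - 9.
∫_{-1}^{1} of each monomial x^k gives [2/(k+1) if k even, 0 if k odd]. Integrating term-by-term (or equivalently evaluating the antiderivative F(x) = -9*x^5/5 - 15*x^4/4 + x^3 - 9*x at the endpoints):
  F(1) − F(−1) = -271/20 − (121/20) = -98/5.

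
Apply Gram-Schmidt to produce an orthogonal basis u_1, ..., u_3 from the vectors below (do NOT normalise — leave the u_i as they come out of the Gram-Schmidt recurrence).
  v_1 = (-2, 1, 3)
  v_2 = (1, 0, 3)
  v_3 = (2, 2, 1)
Orthogonal basis:
  u_1 = (-2, 1, 3)
  u_2 = (2, -1/2, 3/2)
  u_3 = (69/91, 207/91, -23/91)

Apply the Gram-Schmidt recurrence
  u_1 = v_1
  u_i = v_i − Σ_{j<i} ((v_i · u_j) / (u_j · u_j)) · u_j.

Step by step this gives:
  u_1 = (-2, 1, 3)
  u_2 = (2, -1/2, 3/2)
  u_3 = (69/91, 207/91, -23/91)

Orthogonality check:
  u_2 · u_1 = 0 (should be 0)
  u_3 · u_1 = 0 (should be 0)
  u_3 · u_2 = 0 (should be 0)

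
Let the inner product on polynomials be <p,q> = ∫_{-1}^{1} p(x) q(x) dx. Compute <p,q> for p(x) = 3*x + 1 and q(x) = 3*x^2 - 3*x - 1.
<p,q> = -6

Expand the product: p(x)·q(x) = 9*x^3 - 6*x^2 - 6*x - 1.
∫_{-1}^{1} of each monomial x^k gives [2/(k+1) if k even, 0 if k odd]. Integrating term-by-term (or equivalently evaluating the antiderivative F(x) = 9*x^4/4 - 2*x^3 - 3*x^2 - x at the endpoints):
  F(1) − F(−1) = -15/4 − (9/4) = -6.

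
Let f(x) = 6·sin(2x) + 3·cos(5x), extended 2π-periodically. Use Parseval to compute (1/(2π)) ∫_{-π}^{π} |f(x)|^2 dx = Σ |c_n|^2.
Σ |c_n|^2 = 45/2

Expand |f|^2 and use orthogonality of {sin(nx), cos(mx)} on [-π, π]:
  ∫_{-π}^{π} sin(nx)^2 dx = π, ∫ cos(mx)^2 dx = π, and cross terms integrate to 0.
So ∫_{-π}^{π} f(x)^2 dx = 6^2 · π + 3^2 · π = (36 + 9)π.
Divide by 2π: (36 + 9)/2 = 45/2.
By Parseval, this equals Σ |c_n|^2.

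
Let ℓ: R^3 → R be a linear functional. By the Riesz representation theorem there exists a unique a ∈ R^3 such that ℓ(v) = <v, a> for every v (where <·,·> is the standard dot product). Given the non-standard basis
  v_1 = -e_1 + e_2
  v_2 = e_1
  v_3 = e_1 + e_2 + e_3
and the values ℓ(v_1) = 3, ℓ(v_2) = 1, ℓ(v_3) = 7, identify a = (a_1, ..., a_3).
a = (1, 4, 2)

Write a = (a_1, ..., a_3) in the standard basis. For each basis vector v_i, ℓ(v_i) = <v_i, a> is a linear equation in the a_j's. Collect the n equations into a matrix system V a = ℓ, where row i of V is v_i (expressed in the standard basis). Since V is invertible (lower-triangular with 1s on the diagonal, up to permutation), solve by back-substitution:
  V =
[[-1, 1, 0],
 [1, 0, 0],
 [1, 1, 1]]
  V a = (3, 1, 7)
Solving gives a = (1, 4, 2).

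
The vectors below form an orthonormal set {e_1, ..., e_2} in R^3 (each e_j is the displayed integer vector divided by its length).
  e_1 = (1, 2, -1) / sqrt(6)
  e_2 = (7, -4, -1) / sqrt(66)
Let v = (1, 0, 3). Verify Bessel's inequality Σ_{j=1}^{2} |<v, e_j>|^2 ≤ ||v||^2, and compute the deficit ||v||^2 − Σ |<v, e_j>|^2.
Σ |<v, e_j>|^2 = 10/11; ||v||^2 = 10; deficit = 100/11

Write each e_j = u_j / sqrt(<u_j, u_j>) where u_j is the displayed integer vector. Then <v, e_j> = <v, u_j> / sqrt(<u_j, u_j>), so |<v, e_j>|^2 = <v, u_j>^2 / <u_j, u_j>.
Coefficients: <v, e_1> = -2/sqrt(6), <v, e_2> = 4/sqrt(66).
Square and sum: Σ |<v, e_j>|^2 = 10/11.
Compute ||v||^2 = v·v = 10.
Deficit = 10 − 10/11 = 100/11 ≥ 0, confirming Bessel's inequality. (The deficit equals ||v − Σ <v,e_j> e_j||^2, the squared distance from v to span{e_j}.)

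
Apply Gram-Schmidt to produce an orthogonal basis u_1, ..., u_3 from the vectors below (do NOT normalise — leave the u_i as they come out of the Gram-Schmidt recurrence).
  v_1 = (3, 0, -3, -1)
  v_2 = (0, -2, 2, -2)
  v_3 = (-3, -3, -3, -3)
Orthogonal basis:
  u_1 = (3, 0, -3, -1)
  u_2 = (12/19, -2, 26/19, -42/19)
  u_3 = (-204/53, -96/53, -177/53, -81/53)

Apply the Gram-Schmidt recurrence
  u_1 = v_1
  u_i = v_i − Σ_{j<i} ((v_i · u_j) / (u_j · u_j)) · u_j.

Step by step this gives:
  u_1 = (3, 0, -3, -1)
  u_2 = (12/19, -2, 26/19, -42/19)
  u_3 = (-204/53, -96/53, -177/53, -81/53)

Orthogonality check:
  u_2 · u_1 = 0 (should be 0)
  u_3 · u_1 = 0 (should be 0)
  u_3 · u_2 = 0 (should be 0)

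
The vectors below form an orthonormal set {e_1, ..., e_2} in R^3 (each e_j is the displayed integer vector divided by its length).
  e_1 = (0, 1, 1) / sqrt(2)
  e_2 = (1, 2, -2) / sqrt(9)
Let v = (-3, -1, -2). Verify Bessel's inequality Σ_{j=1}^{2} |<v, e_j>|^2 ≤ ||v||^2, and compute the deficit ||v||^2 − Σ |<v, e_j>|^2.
Σ |<v, e_j>|^2 = 83/18; ||v||^2 = 14; deficit = 169/18

Write each e_j = u_j / sqrt(<u_j, u_j>) where u_j is the displayed integer vector. Then <v, e_j> = <v, u_j> / sqrt(<u_j, u_j>), so |<v, e_j>|^2 = <v, u_j>^2 / <u_j, u_j>.
Coefficients: <v, e_1> = -3/sqrt(2), <v, e_2> = -1/sqrt(9).
Square and sum: Σ |<v, e_j>|^2 = 83/18.
Compute ||v||^2 = v·v = 14.
Deficit = 14 − 83/18 = 169/18 ≥ 0, confirming Bessel's inequality. (The deficit equals ||v − Σ <v,e_j> e_j||^2, the squared distance from v to span{e_j}.)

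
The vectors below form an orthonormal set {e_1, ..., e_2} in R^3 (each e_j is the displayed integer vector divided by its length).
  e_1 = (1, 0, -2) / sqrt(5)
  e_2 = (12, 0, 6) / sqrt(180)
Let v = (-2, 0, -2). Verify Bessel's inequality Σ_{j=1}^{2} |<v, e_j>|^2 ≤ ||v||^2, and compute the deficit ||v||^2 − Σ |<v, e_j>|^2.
Σ |<v, e_j>|^2 = 8; ||v||^2 = 8; deficit = 0

Write each e_j = u_j / sqrt(<u_j, u_j>) where u_j is the displayed integer vector. Then <v, e_j> = <v, u_j> / sqrt(<u_j, u_j>), so |<v, e_j>|^2 = <v, u_j>^2 / <u_j, u_j>.
Coefficients: <v, e_1> = 2/sqrt(5), <v, e_2> = -36/sqrt(180).
Square and sum: Σ |<v, e_j>|^2 = 8.
Compute ||v||^2 = v·v = 8.
Deficit = 8 − 8 = 0 ≥ 0, confirming Bessel's inequality. (The deficit equals ||v − Σ <v,e_j> e_j||^2, the squared distance from v to span{e_j}.)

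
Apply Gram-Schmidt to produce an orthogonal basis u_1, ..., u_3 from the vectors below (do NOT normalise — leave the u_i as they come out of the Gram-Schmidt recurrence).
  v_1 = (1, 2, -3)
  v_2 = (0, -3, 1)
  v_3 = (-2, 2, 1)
Orthogonal basis:
  u_1 = (1, 2, -3)
  u_2 = (9/14, -12/7, -13/14)
  u_3 = (-63/59, -9/59, -27/59)

Apply the Gram-Schmidt recurrence
  u_1 = v_1
  u_i = v_i − Σ_{j<i} ((v_i · u_j) / (u_j · u_j)) · u_j.

Step by step this gives:
  u_1 = (1, 2, -3)
  u_2 = (9/14, -12/7, -13/14)
  u_3 = (-63/59, -9/59, -27/59)

Orthogonality check:
  u_2 · u_1 = 0 (should be 0)
  u_3 · u_1 = 0 (should be 0)
  u_3 · u_2 = 0 (should be 0)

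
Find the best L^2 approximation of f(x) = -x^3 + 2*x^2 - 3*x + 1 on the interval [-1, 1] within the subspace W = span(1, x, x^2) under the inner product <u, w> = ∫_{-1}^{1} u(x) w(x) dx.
g(x) = 2*x^2 - 18*x/5 + 1

The best approximation g ∈ W is the orthogonal projection of f onto W. Writing g = a_0 + a_1 x + a_2 x^2, the coefficients solve the normal equations G · a = b where
  G_{ij} = <φ_i, φ_j> and b_i = <f, φ_i>, with φ_0 = 1, φ_1 = x, φ_2 = x^2.
G =
  [2, 0, 2/3]
  [0, 2/3, 0]
  [2/3, 0, 2/5],
b = (10/3, -12/5, 22/15).
Solving gives a_0 = 1, a_1 = -18/5, a_2 = 2, so
  g(x) = 2*x^2 - 18*x/5 + 1.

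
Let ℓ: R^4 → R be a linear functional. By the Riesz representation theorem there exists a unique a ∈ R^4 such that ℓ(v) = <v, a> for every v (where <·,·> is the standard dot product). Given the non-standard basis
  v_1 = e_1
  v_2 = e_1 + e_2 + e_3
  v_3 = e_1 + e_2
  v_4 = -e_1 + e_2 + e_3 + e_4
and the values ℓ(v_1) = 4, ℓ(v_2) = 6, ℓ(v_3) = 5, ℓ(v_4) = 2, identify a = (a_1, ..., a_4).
a = (4, 1, 1, 4)

Write a = (a_1, ..., a_4) in the standard basis. For each basis vector v_i, ℓ(v_i) = <v_i, a> is a linear equation in the a_j's. Collect the n equations into a matrix system V a = ℓ, where row i of V is v_i (expressed in the standard basis). Since V is invertible (lower-triangular with 1s on the diagonal, up to permutation), solve by back-substitution:
  V =
[[1, 0, 0, 0],
 [1, 1, 1, 0],
 [1, 1, 0, 0],
 [-1, 1, 1, 1]]
  V a = (4, 6, 5, 2)
Solving gives a = (4, 1, 1, 4).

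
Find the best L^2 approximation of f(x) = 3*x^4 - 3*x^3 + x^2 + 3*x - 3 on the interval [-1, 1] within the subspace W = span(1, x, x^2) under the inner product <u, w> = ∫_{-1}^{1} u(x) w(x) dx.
g(x) = 25*x^2/7 + 6*x/5 - 114/35

The best approximation g ∈ W is the orthogonal projection of f onto W. Writing g = a_0 + a_1 x + a_2 x^2, the coefficients solve the normal equations G · a = b where
  G_{ij} = <φ_i, φ_j> and b_i = <f, φ_i>, with φ_0 = 1, φ_1 = x, φ_2 = x^2.
G =
  [2, 0, 2/3]
  [0, 2/3, 0]
  [2/3, 0, 2/5],
b = (-62/15, 4/5, -26/35).
Solving gives a_0 = -114/35, a_1 = 6/5, a_2 = 25/7, so
  g(x) = 25*x^2/7 + 6*x/5 - 114/35.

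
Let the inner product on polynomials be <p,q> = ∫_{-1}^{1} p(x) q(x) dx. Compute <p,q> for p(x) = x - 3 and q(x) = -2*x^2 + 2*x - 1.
<p,q> = 34/3

Expand the product: p(x)·q(x) = -2*x^3 + 8*x^2 - 7*x + 3.
∫_{-1}^{1} of each monomial x^k gives [2/(k+1) if k even, 0 if k odd]. Integrating term-by-term (or equivalently evaluating the antiderivative F(x) = -x^4/2 + 8*x^3/3 - 7*x^2/2 + 3*x at the endpoints):
  F(1) − F(−1) = 5/3 − (-29/3) = 34/3.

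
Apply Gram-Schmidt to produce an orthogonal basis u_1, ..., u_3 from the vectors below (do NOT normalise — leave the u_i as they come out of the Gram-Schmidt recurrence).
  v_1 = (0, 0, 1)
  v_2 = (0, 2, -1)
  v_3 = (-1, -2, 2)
Orthogonal basis:
  u_1 = (0, 0, 1)
  u_2 = (0, 2, 0)
  u_3 = (-1, 0, 0)

Apply the Gram-Schmidt recurrence
  u_1 = v_1
  u_i = v_i − Σ_{j<i} ((v_i · u_j) / (u_j · u_j)) · u_j.

Step by step this gives:
  u_1 = (0, 0, 1)
  u_2 = (0, 2, 0)
  u_3 = (-1, 0, 0)

Orthogonality check:
  u_2 · u_1 = 0 (should be 0)
  u_3 · u_1 = 0 (should be 0)
  u_3 · u_2 = 0 (should be 0)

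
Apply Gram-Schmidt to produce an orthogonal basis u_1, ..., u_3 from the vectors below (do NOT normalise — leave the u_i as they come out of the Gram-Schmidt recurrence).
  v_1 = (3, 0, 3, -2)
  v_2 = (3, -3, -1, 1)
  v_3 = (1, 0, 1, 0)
Orthogonal basis:
  u_1 = (3, 0, 3, -2)
  u_2 = (27/11, -3, -17/11, 15/11)
  u_3 = (7/106, 15/106, 27/106, 51/106)

Apply the Gram-Schmidt recurrence
  u_1 = v_1
  u_i = v_i − Σ_{j<i} ((v_i · u_j) / (u_j · u_j)) · u_j.

Step by step this gives:
  u_1 = (3, 0, 3, -2)
  u_2 = (27/11, -3, -17/11, 15/11)
  u_3 = (7/106, 15/106, 27/106, 51/106)

Orthogonality check:
  u_2 · u_1 = 0 (should be 0)
  u_3 · u_1 = 0 (should be 0)
  u_3 · u_2 = 0 (should be 0)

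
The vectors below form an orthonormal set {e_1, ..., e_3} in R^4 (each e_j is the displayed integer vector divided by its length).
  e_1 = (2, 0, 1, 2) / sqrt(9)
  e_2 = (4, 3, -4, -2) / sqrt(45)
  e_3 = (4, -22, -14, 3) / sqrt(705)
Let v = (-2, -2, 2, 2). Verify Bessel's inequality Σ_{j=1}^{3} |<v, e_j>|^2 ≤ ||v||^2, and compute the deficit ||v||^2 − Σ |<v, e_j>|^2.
Σ |<v, e_j>|^2 = 740/47; ||v||^2 = 16; deficit = 12/47

Write each e_j = u_j / sqrt(<u_j, u_j>) where u_j is the displayed integer vector. Then <v, e_j> = <v, u_j> / sqrt(<u_j, u_j>), so |<v, e_j>|^2 = <v, u_j>^2 / <u_j, u_j>.
Coefficients: <v, e_1> = 2/sqrt(9), <v, e_2> = -26/sqrt(45), <v, e_3> = 14/sqrt(705).
Square and sum: Σ |<v, e_j>|^2 = 740/47.
Compute ||v||^2 = v·v = 16.
Deficit = 16 − 740/47 = 12/47 ≥ 0, confirming Bessel's inequality. (The deficit equals ||v − Σ <v,e_j> e_j||^2, the squared distance from v to span{e_j}.)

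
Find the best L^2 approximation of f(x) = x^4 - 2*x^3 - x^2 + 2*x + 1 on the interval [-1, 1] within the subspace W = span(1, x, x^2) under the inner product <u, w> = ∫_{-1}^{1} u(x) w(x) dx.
g(x) = -x^2/7 + 4*x/5 + 32/35

The best approximation g ∈ W is the orthogonal projection of f onto W. Writing g = a_0 + a_1 x + a_2 x^2, the coefficients solve the normal equations G · a = b where
  G_{ij} = <φ_i, φ_j> and b_i = <f, φ_i>, with φ_0 = 1, φ_1 = x, φ_2 = x^2.
G =
  [2, 0, 2/3]
  [0, 2/3, 0]
  [2/3, 0, 2/5],
b = (26/15, 8/15, 58/105).
Solving gives a_0 = 32/35, a_1 = 4/5, a_2 = -1/7, so
  g(x) = -x^2/7 + 4*x/5 + 32/35.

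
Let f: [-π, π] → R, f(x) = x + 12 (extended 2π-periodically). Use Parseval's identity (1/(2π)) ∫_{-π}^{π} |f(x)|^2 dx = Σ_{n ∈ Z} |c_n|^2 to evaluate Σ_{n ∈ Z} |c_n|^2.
Σ |c_n|^2 = π^2/3 + 144

Expand and integrate term by term over [-π, π]:
  ∫ (x)^2 dx = 1·(2π^3/3); ∫ 2·1·(12)·x dx = 0 (odd integrand); ∫ 12^2 dx = 144·2π.
So (1/(2π)) ∫_{-π}^{π} (x + 12)^2 dx = 1π^2/3 + 144 = π^2/3 + 144.
Parseval ⇒ Σ |c_n|^2 = π^2/3 + 144.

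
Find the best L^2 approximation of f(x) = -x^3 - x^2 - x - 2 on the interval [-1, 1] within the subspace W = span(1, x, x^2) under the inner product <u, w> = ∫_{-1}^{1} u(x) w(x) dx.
g(x) = -x^2 - 8*x/5 - 2

The best approximation g ∈ W is the orthogonal projection of f onto W. Writing g = a_0 + a_1 x + a_2 x^2, the coefficients solve the normal equations G · a = b where
  G_{ij} = <φ_i, φ_j> and b_i = <f, φ_i>, with φ_0 = 1, φ_1 = x, φ_2 = x^2.
G =
  [2, 0, 2/3]
  [0, 2/3, 0]
  [2/3, 0, 2/5],
b = (-14/3, -16/15, -26/15).
Solving gives a_0 = -2, a_1 = -8/5, a_2 = -1, so
  g(x) = -x^2 - 8*x/5 - 2.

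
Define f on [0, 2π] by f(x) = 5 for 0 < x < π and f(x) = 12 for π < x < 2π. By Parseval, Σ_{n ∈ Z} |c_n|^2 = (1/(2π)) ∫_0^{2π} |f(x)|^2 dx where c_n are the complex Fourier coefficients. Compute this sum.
Σ |c_n|^2 = 169/2

Parseval equates the L^2 energy of f (normalised by 1/(2π)) with the ℓ^2 sum of its Fourier coefficients: (1/(2π)) ∫_0^{2π} |f|^2 = Σ |c_n|^2.
Compute the left side: (1/(2π)) [∫_0^π 5^2 dx + ∫_π^{2π} 12^2 dx] = (1/(2π)) · (25π + 144π) = (25 + 144)/2 = 169/2.
So Σ_{n ∈ Z} |c_n|^2 = 169/2.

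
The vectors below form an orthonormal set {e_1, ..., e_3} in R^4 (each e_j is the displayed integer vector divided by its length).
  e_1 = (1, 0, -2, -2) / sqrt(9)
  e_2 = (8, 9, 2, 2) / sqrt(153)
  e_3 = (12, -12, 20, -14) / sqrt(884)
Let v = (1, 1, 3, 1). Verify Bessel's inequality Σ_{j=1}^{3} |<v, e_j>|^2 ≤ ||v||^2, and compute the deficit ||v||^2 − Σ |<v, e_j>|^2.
Σ |<v, e_j>|^2 = 155/13; ||v||^2 = 12; deficit = 1/13

Write each e_j = u_j / sqrt(<u_j, u_j>) where u_j is the displayed integer vector. Then <v, e_j> = <v, u_j> / sqrt(<u_j, u_j>), so |<v, e_j>|^2 = <v, u_j>^2 / <u_j, u_j>.
Coefficients: <v, e_1> = -7/sqrt(9), <v, e_2> = 25/sqrt(153), <v, e_3> = 46/sqrt(884).
Square and sum: Σ |<v, e_j>|^2 = 155/13.
Compute ||v||^2 = v·v = 12.
Deficit = 12 − 155/13 = 1/13 ≥ 0, confirming Bessel's inequality. (The deficit equals ||v − Σ <v,e_j> e_j||^2, the squared distance from v to span{e_j}.)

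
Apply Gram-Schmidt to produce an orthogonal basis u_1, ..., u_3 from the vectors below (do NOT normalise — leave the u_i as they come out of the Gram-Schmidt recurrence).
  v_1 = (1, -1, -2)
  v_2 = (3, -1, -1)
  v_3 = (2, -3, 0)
Orthogonal basis:
  u_1 = (1, -1, -2)
  u_2 = (2, 0, 1)
  u_3 = (-13/30, -13/6, 13/15)

Apply the Gram-Schmidt recurrence
  u_1 = v_1
  u_i = v_i − Σ_{j<i} ((v_i · u_j) / (u_j · u_j)) · u_j.

Step by step this gives:
  u_1 = (1, -1, -2)
  u_2 = (2, 0, 1)
  u_3 = (-13/30, -13/6, 13/15)

Orthogonality check:
  u_2 · u_1 = 0 (should be 0)
  u_3 · u_1 = 0 (should be 0)
  u_3 · u_2 = 0 (should be 0)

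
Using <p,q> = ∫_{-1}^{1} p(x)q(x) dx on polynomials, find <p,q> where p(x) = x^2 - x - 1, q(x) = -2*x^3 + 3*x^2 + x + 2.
<p,q> = -10/3

Expand the product: p(x)·q(x) = -2*x^5 + 5*x^4 - 2*x^2 - 3*x - 2.
∫_{-1}^{1} of each monomial x^k gives [2/(k+1) if k even, 0 if k odd]. Integrating term-by-term (or equivalently evaluating the antiderivative F(x) = -x^6/3 + x^5 - 2*x^3/3 - 3*x^2/2 - 2*x at the endpoints):
  F(1) − F(−1) = -7/2 − (-1/6) = -10/3.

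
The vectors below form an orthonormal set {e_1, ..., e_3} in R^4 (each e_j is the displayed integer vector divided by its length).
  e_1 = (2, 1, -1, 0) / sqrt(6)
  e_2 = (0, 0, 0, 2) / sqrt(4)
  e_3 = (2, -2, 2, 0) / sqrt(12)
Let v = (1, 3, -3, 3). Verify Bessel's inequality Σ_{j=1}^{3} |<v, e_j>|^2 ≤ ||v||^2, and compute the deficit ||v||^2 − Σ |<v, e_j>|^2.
Σ |<v, e_j>|^2 = 28; ||v||^2 = 28; deficit = 0

Write each e_j = u_j / sqrt(<u_j, u_j>) where u_j is the displayed integer vector. Then <v, e_j> = <v, u_j> / sqrt(<u_j, u_j>), so |<v, e_j>|^2 = <v, u_j>^2 / <u_j, u_j>.
Coefficients: <v, e_1> = 8/sqrt(6), <v, e_2> = 6/sqrt(4), <v, e_3> = -10/sqrt(12).
Square and sum: Σ |<v, e_j>|^2 = 28.
Compute ||v||^2 = v·v = 28.
Deficit = 28 − 28 = 0 ≥ 0, confirming Bessel's inequality. (The deficit equals ||v − Σ <v,e_j> e_j||^2, the squared distance from v to span{e_j}.)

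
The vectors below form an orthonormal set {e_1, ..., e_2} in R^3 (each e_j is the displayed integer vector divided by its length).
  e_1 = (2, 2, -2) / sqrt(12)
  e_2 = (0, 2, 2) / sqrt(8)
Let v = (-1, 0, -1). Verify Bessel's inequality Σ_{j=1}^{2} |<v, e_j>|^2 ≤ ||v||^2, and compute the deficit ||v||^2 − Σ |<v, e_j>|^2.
Σ |<v, e_j>|^2 = 1/2; ||v||^2 = 2; deficit = 3/2

Write each e_j = u_j / sqrt(<u_j, u_j>) where u_j is the displayed integer vector. Then <v, e_j> = <v, u_j> / sqrt(<u_j, u_j>), so |<v, e_j>|^2 = <v, u_j>^2 / <u_j, u_j>.
Coefficients: <v, e_1> = 0/sqrt(12), <v, e_2> = -2/sqrt(8).
Square and sum: Σ |<v, e_j>|^2 = 1/2.
Compute ||v||^2 = v·v = 2.
Deficit = 2 − 1/2 = 3/2 ≥ 0, confirming Bessel's inequality. (The deficit equals ||v − Σ <v,e_j> e_j||^2, the squared distance from v to span{e_j}.)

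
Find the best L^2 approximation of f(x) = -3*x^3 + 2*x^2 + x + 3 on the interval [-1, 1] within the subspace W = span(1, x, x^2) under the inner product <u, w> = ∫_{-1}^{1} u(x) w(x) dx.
g(x) = 2*x^2 - 4*x/5 + 3

The best approximation g ∈ W is the orthogonal projection of f onto W. Writing g = a_0 + a_1 x + a_2 x^2, the coefficients solve the normal equations G · a = b where
  G_{ij} = <φ_i, φ_j> and b_i = <f, φ_i>, with φ_0 = 1, φ_1 = x, φ_2 = x^2.
G =
  [2, 0, 2/3]
  [0, 2/3, 0]
  [2/3, 0, 2/5],
b = (22/3, -8/15, 14/5).
Solving gives a_0 = 3, a_1 = -4/5, a_2 = 2, so
  g(x) = 2*x^2 - 4*x/5 + 3.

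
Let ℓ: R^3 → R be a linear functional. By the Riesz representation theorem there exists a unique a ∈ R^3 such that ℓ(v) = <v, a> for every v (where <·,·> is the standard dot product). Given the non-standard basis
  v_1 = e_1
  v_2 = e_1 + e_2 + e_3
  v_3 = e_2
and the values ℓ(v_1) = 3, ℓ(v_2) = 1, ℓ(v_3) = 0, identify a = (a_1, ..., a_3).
a = (3, 0, -2)

Write a = (a_1, ..., a_3) in the standard basis. For each basis vector v_i, ℓ(v_i) = <v_i, a> is a linear equation in the a_j's. Collect the n equations into a matrix system V a = ℓ, where row i of V is v_i (expressed in the standard basis). Since V is invertible (lower-triangular with 1s on the diagonal, up to permutation), solve by back-substitution:
  V =
[[1, 0, 0],
 [1, 1, 1],
 [0, 1, 0]]
  V a = (3, 1, 0)
Solving gives a = (3, 0, -2).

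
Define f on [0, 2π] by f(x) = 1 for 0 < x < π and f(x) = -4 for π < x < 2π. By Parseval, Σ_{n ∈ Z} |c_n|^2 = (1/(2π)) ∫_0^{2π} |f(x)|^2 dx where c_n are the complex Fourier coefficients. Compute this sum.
Σ |c_n|^2 = 17/2

Parseval equates the L^2 energy of f (normalised by 1/(2π)) with the ℓ^2 sum of its Fourier coefficients: (1/(2π)) ∫_0^{2π} |f|^2 = Σ |c_n|^2.
Compute the left side: (1/(2π)) [∫_0^π 1^2 dx + ∫_π^{2π} (-4)^2 dx] = (1/(2π)) · (1π + 16π) = (1 + 16)/2 = 17/2.
So Σ_{n ∈ Z} |c_n|^2 = 17/2.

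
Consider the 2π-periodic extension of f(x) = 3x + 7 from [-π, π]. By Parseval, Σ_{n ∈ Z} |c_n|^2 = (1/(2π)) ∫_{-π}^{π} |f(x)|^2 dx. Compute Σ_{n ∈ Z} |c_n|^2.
Σ |c_n|^2 = 3π^2 + 49

Expand and integrate term by term over [-π, π]:
  ∫ (3x)^2 dx = 9·(2π^3/3); ∫ 2·3·(7)·x dx = 0 (odd integrand); ∫ 7^2 dx = 49·2π.
So (1/(2π)) ∫_{-π}^{π} (3x + 7)^2 dx = 9π^2/3 + 49 = 3π^2 + 49.
Parseval ⇒ Σ |c_n|^2 = 3π^2 + 49.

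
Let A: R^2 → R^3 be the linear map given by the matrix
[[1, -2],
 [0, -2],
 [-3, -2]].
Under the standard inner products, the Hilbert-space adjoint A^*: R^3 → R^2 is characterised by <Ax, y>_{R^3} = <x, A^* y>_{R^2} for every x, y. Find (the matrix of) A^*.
A^* = A^T =
[[1, 0, -3],
 [-2, -2, -2]]

For real matrices with standard dot products, the defining identity <Ax, y> = <x, A^* y> gives (Ax)^T y = x^T (A^*) y, i.e. x^T A^T y = x^T (A^*) y. Since this holds for all x, y, we must have A^* = A^T. Therefore
A^* =
[[1, 0, -3],
 [-2, -2, -2]].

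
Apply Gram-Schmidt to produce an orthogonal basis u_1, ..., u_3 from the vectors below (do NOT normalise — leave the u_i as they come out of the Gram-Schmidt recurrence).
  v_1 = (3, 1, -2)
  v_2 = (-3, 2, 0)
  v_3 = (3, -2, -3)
Orthogonal basis:
  u_1 = (3, 1, -2)
  u_2 = (-3/2, 5/2, -1)
  u_3 = (-108/133, -162/133, -243/133)

Apply the Gram-Schmidt recurrence
  u_1 = v_1
  u_i = v_i − Σ_{j<i} ((v_i · u_j) / (u_j · u_j)) · u_j.

Step by step this gives:
  u_1 = (3, 1, -2)
  u_2 = (-3/2, 5/2, -1)
  u_3 = (-108/133, -162/133, -243/133)

Orthogonality check:
  u_2 · u_1 = 0 (should be 0)
  u_3 · u_1 = 0 (should be 0)
  u_3 · u_2 = 0 (should be 0)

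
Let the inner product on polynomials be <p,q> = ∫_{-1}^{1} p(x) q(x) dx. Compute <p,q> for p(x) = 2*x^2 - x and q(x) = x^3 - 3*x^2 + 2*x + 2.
<p,q> = -22/15

Expand the product: p(x)·q(x) = 2*x^5 - 7*x^4 + 7*x^3 + 2*x^2 - 2*x.
∫_{-1}^{1} of each monomial x^k gives [2/(k+1) if k even, 0 if k odd]. Integrating term-by-term (or equivalently evaluating the antiderivative F(x) = x^6/3 - 7*x^5/5 + 7*x^4/4 + 2*x^3/3 - x^2 at the endpoints):
  F(1) − F(−1) = 7/20 − (109/60) = -22/15.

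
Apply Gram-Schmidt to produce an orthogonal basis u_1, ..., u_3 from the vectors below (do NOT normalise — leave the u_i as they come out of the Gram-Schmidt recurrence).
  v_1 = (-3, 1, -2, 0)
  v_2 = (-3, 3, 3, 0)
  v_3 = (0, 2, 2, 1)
Orthogonal basis:
  u_1 = (-3, 1, -2, 0)
  u_2 = (-12/7, 18/7, 27/7, 0)
  u_3 = (9/19, 15/19, -6/19, 1)

Apply the Gram-Schmidt recurrence
  u_1 = v_1
  u_i = v_i − Σ_{j<i} ((v_i · u_j) / (u_j · u_j)) · u_j.

Step by step this gives:
  u_1 = (-3, 1, -2, 0)
  u_2 = (-12/7, 18/7, 27/7, 0)
  u_3 = (9/19, 15/19, -6/19, 1)

Orthogonality check:
  u_2 · u_1 = 0 (should be 0)
  u_3 · u_1 = 0 (should be 0)
  u_3 · u_2 = 0 (should be 0)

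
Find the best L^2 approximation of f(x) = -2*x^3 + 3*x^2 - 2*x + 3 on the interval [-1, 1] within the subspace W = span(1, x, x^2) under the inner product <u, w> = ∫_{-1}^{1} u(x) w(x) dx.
g(x) = 3*x^2 - 16*x/5 + 3

The best approximation g ∈ W is the orthogonal projection of f onto W. Writing g = a_0 + a_1 x + a_2 x^2, the coefficients solve the normal equations G · a = b where
  G_{ij} = <φ_i, φ_j> and b_i = <f, φ_i>, with φ_0 = 1, φ_1 = x, φ_2 = x^2.
G =
  [2, 0, 2/3]
  [0, 2/3, 0]
  [2/3, 0, 2/5],
b = (8, -32/15, 16/5).
Solving gives a_0 = 3, a_1 = -16/5, a_2 = 3, so
  g(x) = 3*x^2 - 16*x/5 + 3.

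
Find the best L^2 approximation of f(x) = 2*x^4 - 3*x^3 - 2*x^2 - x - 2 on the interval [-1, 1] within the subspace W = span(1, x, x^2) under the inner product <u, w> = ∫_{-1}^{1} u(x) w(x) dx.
g(x) = -2*x^2/7 - 14*x/5 - 76/35

The best approximation g ∈ W is the orthogonal projection of f onto W. Writing g = a_0 + a_1 x + a_2 x^2, the coefficients solve the normal equations G · a = b where
  G_{ij} = <φ_i, φ_j> and b_i = <f, φ_i>, with φ_0 = 1, φ_1 = x, φ_2 = x^2.
G =
  [2, 0, 2/3]
  [0, 2/3, 0]
  [2/3, 0, 2/5],
b = (-68/15, -28/15, -164/105).
Solving gives a_0 = -76/35, a_1 = -14/5, a_2 = -2/7, so
  g(x) = -2*x^2/7 - 14*x/5 - 76/35.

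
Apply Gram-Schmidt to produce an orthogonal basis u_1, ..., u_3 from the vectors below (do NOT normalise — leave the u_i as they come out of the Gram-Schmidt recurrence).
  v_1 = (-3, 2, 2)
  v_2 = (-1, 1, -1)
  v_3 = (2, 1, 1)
Orthogonal basis:
  u_1 = (-3, 2, 2)
  u_2 = (-8/17, 11/17, -23/17)
  u_3 = (4/3, 5/3, 1/3)

Apply the Gram-Schmidt recurrence
  u_1 = v_1
  u_i = v_i − Σ_{j<i} ((v_i · u_j) / (u_j · u_j)) · u_j.

Step by step this gives:
  u_1 = (-3, 2, 2)
  u_2 = (-8/17, 11/17, -23/17)
  u_3 = (4/3, 5/3, 1/3)

Orthogonality check:
  u_2 · u_1 = 0 (should be 0)
  u_3 · u_1 = 0 (should be 0)
  u_3 · u_2 = 0 (should be 0)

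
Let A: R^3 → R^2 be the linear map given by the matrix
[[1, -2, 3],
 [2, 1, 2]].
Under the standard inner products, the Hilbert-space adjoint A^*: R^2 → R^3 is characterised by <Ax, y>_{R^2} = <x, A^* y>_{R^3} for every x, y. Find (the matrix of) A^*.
A^* = A^T =
[[1, 2],
 [-2, 1],
 [3, 2]]

For real matrices with standard dot products, the defining identity <Ax, y> = <x, A^* y> gives (Ax)^T y = x^T (A^*) y, i.e. x^T A^T y = x^T (A^*) y. Since this holds for all x, y, we must have A^* = A^T. Therefore
A^* =
[[1, 2],
 [-2, 1],
 [3, 2]].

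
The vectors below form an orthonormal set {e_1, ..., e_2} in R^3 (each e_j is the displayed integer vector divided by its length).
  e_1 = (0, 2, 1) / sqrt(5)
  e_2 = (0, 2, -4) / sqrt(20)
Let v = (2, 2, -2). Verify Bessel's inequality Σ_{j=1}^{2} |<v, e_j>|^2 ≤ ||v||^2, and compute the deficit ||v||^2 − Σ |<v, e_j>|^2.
Σ |<v, e_j>|^2 = 8; ||v||^2 = 12; deficit = 4

Write each e_j = u_j / sqrt(<u_j, u_j>) where u_j is the displayed integer vector. Then <v, e_j> = <v, u_j> / sqrt(<u_j, u_j>), so |<v, e_j>|^2 = <v, u_j>^2 / <u_j, u_j>.
Coefficients: <v, e_1> = 2/sqrt(5), <v, e_2> = 12/sqrt(20).
Square and sum: Σ |<v, e_j>|^2 = 8.
Compute ||v||^2 = v·v = 12.
Deficit = 12 − 8 = 4 ≥ 0, confirming Bessel's inequality. (The deficit equals ||v − Σ <v,e_j> e_j||^2, the squared distance from v to span{e_j}.)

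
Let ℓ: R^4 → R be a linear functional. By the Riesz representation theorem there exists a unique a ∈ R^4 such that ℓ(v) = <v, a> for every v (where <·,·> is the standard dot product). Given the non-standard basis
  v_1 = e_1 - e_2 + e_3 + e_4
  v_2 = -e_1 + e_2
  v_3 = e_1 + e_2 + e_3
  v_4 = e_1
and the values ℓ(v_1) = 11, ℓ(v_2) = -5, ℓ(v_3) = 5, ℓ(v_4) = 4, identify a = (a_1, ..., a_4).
a = (4, -1, 2, 4)

Write a = (a_1, ..., a_4) in the standard basis. For each basis vector v_i, ℓ(v_i) = <v_i, a> is a linear equation in the a_j's. Collect the n equations into a matrix system V a = ℓ, where row i of V is v_i (expressed in the standard basis). Since V is invertible (lower-triangular with 1s on the diagonal, up to permutation), solve by back-substitution:
  V =
[[1, -1, 1, 1],
 [-1, 1, 0, 0],
 [1, 1, 1, 0],
 [1, 0, 0, 0]]
  V a = (11, -5, 5, 4)
Solving gives a = (4, -1, 2, 4).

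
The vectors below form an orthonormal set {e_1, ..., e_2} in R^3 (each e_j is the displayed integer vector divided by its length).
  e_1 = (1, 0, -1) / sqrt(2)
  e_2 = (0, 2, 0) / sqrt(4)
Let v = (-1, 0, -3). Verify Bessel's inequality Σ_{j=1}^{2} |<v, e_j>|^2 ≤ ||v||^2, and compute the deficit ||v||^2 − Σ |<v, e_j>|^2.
Σ |<v, e_j>|^2 = 2; ||v||^2 = 10; deficit = 8

Write each e_j = u_j / sqrt(<u_j, u_j>) where u_j is the displayed integer vector. Then <v, e_j> = <v, u_j> / sqrt(<u_j, u_j>), so |<v, e_j>|^2 = <v, u_j>^2 / <u_j, u_j>.
Coefficients: <v, e_1> = 2/sqrt(2), <v, e_2> = 0/sqrt(4).
Square and sum: Σ |<v, e_j>|^2 = 2.
Compute ||v||^2 = v·v = 10.
Deficit = 10 − 2 = 8 ≥ 0, confirming Bessel's inequality. (The deficit equals ||v − Σ <v,e_j> e_j||^2, the squared distance from v to span{e_j}.)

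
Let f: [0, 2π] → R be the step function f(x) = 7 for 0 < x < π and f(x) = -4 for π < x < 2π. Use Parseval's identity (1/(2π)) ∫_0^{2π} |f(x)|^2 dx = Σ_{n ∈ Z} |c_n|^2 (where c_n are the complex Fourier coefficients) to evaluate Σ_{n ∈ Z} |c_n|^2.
Σ |c_n|^2 = 65/2

Parseval equates the L^2 energy of f (normalised by 1/(2π)) with the ℓ^2 sum of its Fourier coefficients: (1/(2π)) ∫_0^{2π} |f|^2 = Σ |c_n|^2.
Compute the left side: (1/(2π)) [∫_0^π 7^2 dx + ∫_π^{2π} (-4)^2 dx] = (1/(2π)) · (49π + 16π) = (49 + 16)/2 = 65/2.
So Σ_{n ∈ Z} |c_n|^2 = 65/2.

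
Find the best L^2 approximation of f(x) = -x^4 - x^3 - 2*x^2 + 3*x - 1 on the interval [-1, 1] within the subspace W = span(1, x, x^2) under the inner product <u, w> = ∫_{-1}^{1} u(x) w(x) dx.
g(x) = -20*x^2/7 + 12*x/5 - 32/35

The best approximation g ∈ W is the orthogonal projection of f onto W. Writing g = a_0 + a_1 x + a_2 x^2, the coefficients solve the normal equations G · a = b where
  G_{ij} = <φ_i, φ_j> and b_i = <f, φ_i>, with φ_0 = 1, φ_1 = x, φ_2 = x^2.
G =
  [2, 0, 2/3]
  [0, 2/3, 0]
  [2/3, 0, 2/5],
b = (-56/15, 8/5, -184/105).
Solving gives a_0 = -32/35, a_1 = 12/5, a_2 = -20/7, so
  g(x) = -20*x^2/7 + 12*x/5 - 32/35.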